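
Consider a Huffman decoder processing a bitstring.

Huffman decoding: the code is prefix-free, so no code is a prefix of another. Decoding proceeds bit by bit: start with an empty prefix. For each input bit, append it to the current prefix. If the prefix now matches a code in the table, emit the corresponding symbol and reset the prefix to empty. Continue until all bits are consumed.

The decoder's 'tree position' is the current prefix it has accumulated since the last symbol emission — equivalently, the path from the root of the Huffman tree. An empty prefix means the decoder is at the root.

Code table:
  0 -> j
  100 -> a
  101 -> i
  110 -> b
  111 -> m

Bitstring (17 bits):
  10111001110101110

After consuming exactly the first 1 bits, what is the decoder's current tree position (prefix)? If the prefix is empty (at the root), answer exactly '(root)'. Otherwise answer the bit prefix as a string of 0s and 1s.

Answer: 1

Derivation:
Bit 0: prefix='1' (no match yet)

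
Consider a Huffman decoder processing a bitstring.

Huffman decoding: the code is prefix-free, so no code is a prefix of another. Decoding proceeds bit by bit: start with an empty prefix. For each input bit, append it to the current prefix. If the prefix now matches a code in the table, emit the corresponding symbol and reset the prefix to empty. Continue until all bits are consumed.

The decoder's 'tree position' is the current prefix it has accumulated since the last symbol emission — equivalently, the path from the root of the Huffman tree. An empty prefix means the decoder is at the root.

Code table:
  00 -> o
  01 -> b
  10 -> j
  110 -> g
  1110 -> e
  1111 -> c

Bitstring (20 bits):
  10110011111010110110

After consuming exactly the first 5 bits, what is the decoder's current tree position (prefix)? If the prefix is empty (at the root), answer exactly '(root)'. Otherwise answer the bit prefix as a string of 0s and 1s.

Bit 0: prefix='1' (no match yet)
Bit 1: prefix='10' -> emit 'j', reset
Bit 2: prefix='1' (no match yet)
Bit 3: prefix='11' (no match yet)
Bit 4: prefix='110' -> emit 'g', reset

Answer: (root)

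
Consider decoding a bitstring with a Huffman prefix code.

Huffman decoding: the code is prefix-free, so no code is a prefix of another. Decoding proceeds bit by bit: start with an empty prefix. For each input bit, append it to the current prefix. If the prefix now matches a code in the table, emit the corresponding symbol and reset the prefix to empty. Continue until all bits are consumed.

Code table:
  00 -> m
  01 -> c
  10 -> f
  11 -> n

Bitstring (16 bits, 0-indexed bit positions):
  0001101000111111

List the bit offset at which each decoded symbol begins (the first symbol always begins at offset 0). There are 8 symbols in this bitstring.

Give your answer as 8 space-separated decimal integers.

Bit 0: prefix='0' (no match yet)
Bit 1: prefix='00' -> emit 'm', reset
Bit 2: prefix='0' (no match yet)
Bit 3: prefix='01' -> emit 'c', reset
Bit 4: prefix='1' (no match yet)
Bit 5: prefix='10' -> emit 'f', reset
Bit 6: prefix='1' (no match yet)
Bit 7: prefix='10' -> emit 'f', reset
Bit 8: prefix='0' (no match yet)
Bit 9: prefix='00' -> emit 'm', reset
Bit 10: prefix='1' (no match yet)
Bit 11: prefix='11' -> emit 'n', reset
Bit 12: prefix='1' (no match yet)
Bit 13: prefix='11' -> emit 'n', reset
Bit 14: prefix='1' (no match yet)
Bit 15: prefix='11' -> emit 'n', reset

Answer: 0 2 4 6 8 10 12 14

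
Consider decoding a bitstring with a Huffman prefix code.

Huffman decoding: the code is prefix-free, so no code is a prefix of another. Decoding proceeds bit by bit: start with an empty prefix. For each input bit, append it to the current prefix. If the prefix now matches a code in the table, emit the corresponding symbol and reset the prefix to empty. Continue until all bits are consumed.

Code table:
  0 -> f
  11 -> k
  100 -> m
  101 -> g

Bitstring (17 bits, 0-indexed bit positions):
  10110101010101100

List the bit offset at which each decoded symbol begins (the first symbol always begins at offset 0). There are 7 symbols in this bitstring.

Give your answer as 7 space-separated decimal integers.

Bit 0: prefix='1' (no match yet)
Bit 1: prefix='10' (no match yet)
Bit 2: prefix='101' -> emit 'g', reset
Bit 3: prefix='1' (no match yet)
Bit 4: prefix='10' (no match yet)
Bit 5: prefix='101' -> emit 'g', reset
Bit 6: prefix='0' -> emit 'f', reset
Bit 7: prefix='1' (no match yet)
Bit 8: prefix='10' (no match yet)
Bit 9: prefix='101' -> emit 'g', reset
Bit 10: prefix='0' -> emit 'f', reset
Bit 11: prefix='1' (no match yet)
Bit 12: prefix='10' (no match yet)
Bit 13: prefix='101' -> emit 'g', reset
Bit 14: prefix='1' (no match yet)
Bit 15: prefix='10' (no match yet)
Bit 16: prefix='100' -> emit 'm', reset

Answer: 0 3 6 7 10 11 14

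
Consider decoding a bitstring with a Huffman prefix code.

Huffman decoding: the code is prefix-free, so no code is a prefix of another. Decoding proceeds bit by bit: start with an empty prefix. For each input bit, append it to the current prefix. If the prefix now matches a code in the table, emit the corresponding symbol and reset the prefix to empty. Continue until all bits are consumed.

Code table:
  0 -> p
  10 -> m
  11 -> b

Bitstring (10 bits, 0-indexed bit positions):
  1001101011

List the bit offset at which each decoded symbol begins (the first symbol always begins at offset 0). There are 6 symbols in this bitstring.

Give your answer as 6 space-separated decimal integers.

Answer: 0 2 3 5 6 8

Derivation:
Bit 0: prefix='1' (no match yet)
Bit 1: prefix='10' -> emit 'm', reset
Bit 2: prefix='0' -> emit 'p', reset
Bit 3: prefix='1' (no match yet)
Bit 4: prefix='11' -> emit 'b', reset
Bit 5: prefix='0' -> emit 'p', reset
Bit 6: prefix='1' (no match yet)
Bit 7: prefix='10' -> emit 'm', reset
Bit 8: prefix='1' (no match yet)
Bit 9: prefix='11' -> emit 'b', reset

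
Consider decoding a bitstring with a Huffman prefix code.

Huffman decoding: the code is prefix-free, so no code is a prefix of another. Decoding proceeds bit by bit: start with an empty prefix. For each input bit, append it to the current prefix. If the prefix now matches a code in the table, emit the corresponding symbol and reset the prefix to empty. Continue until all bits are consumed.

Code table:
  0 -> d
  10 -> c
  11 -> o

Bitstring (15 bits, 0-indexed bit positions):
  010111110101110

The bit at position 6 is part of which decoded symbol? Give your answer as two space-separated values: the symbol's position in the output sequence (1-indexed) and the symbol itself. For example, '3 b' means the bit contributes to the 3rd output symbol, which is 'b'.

Answer: 4 o

Derivation:
Bit 0: prefix='0' -> emit 'd', reset
Bit 1: prefix='1' (no match yet)
Bit 2: prefix='10' -> emit 'c', reset
Bit 3: prefix='1' (no match yet)
Bit 4: prefix='11' -> emit 'o', reset
Bit 5: prefix='1' (no match yet)
Bit 6: prefix='11' -> emit 'o', reset
Bit 7: prefix='1' (no match yet)
Bit 8: prefix='10' -> emit 'c', reset
Bit 9: prefix='1' (no match yet)
Bit 10: prefix='10' -> emit 'c', reset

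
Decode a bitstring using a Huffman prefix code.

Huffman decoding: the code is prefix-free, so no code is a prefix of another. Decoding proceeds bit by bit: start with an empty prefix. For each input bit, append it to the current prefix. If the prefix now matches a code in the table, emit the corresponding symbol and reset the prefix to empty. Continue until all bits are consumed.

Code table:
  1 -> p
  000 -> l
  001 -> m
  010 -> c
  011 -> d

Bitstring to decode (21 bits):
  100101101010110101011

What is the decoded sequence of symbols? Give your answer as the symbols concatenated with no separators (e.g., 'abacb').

Bit 0: prefix='1' -> emit 'p', reset
Bit 1: prefix='0' (no match yet)
Bit 2: prefix='00' (no match yet)
Bit 3: prefix='001' -> emit 'm', reset
Bit 4: prefix='0' (no match yet)
Bit 5: prefix='01' (no match yet)
Bit 6: prefix='011' -> emit 'd', reset
Bit 7: prefix='0' (no match yet)
Bit 8: prefix='01' (no match yet)
Bit 9: prefix='010' -> emit 'c', reset
Bit 10: prefix='1' -> emit 'p', reset
Bit 11: prefix='0' (no match yet)
Bit 12: prefix='01' (no match yet)
Bit 13: prefix='011' -> emit 'd', reset
Bit 14: prefix='0' (no match yet)
Bit 15: prefix='01' (no match yet)
Bit 16: prefix='010' -> emit 'c', reset
Bit 17: prefix='1' -> emit 'p', reset
Bit 18: prefix='0' (no match yet)
Bit 19: prefix='01' (no match yet)
Bit 20: prefix='011' -> emit 'd', reset

Answer: pmdcpdcpd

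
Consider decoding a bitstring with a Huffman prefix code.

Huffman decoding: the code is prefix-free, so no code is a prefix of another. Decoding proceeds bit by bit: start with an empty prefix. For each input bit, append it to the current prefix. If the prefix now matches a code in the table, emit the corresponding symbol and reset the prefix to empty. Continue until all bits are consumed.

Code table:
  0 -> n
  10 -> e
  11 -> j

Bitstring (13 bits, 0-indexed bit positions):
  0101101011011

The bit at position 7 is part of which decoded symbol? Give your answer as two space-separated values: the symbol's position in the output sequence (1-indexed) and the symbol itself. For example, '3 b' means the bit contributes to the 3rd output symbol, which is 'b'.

Answer: 5 e

Derivation:
Bit 0: prefix='0' -> emit 'n', reset
Bit 1: prefix='1' (no match yet)
Bit 2: prefix='10' -> emit 'e', reset
Bit 3: prefix='1' (no match yet)
Bit 4: prefix='11' -> emit 'j', reset
Bit 5: prefix='0' -> emit 'n', reset
Bit 6: prefix='1' (no match yet)
Bit 7: prefix='10' -> emit 'e', reset
Bit 8: prefix='1' (no match yet)
Bit 9: prefix='11' -> emit 'j', reset
Bit 10: prefix='0' -> emit 'n', reset
Bit 11: prefix='1' (no match yet)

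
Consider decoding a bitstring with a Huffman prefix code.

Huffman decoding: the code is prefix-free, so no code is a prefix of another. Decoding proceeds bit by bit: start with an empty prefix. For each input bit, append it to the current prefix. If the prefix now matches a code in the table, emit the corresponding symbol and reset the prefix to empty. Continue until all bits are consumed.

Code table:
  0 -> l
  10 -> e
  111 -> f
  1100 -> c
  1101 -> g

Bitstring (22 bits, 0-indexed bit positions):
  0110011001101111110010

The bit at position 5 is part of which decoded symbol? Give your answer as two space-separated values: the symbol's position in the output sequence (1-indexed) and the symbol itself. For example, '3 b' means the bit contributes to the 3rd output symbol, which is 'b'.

Answer: 3 c

Derivation:
Bit 0: prefix='0' -> emit 'l', reset
Bit 1: prefix='1' (no match yet)
Bit 2: prefix='11' (no match yet)
Bit 3: prefix='110' (no match yet)
Bit 4: prefix='1100' -> emit 'c', reset
Bit 5: prefix='1' (no match yet)
Bit 6: prefix='11' (no match yet)
Bit 7: prefix='110' (no match yet)
Bit 8: prefix='1100' -> emit 'c', reset
Bit 9: prefix='1' (no match yet)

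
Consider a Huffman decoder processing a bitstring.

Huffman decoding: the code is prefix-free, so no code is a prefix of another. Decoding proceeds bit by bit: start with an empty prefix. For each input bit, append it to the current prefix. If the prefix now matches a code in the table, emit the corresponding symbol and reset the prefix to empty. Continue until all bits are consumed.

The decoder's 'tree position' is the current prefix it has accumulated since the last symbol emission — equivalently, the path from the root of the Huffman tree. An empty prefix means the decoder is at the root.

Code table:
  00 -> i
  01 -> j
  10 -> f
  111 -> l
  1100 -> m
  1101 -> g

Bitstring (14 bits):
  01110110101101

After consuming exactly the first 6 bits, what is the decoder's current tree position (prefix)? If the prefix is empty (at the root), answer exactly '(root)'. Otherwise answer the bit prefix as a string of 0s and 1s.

Bit 0: prefix='0' (no match yet)
Bit 1: prefix='01' -> emit 'j', reset
Bit 2: prefix='1' (no match yet)
Bit 3: prefix='11' (no match yet)
Bit 4: prefix='110' (no match yet)
Bit 5: prefix='1101' -> emit 'g', reset

Answer: (root)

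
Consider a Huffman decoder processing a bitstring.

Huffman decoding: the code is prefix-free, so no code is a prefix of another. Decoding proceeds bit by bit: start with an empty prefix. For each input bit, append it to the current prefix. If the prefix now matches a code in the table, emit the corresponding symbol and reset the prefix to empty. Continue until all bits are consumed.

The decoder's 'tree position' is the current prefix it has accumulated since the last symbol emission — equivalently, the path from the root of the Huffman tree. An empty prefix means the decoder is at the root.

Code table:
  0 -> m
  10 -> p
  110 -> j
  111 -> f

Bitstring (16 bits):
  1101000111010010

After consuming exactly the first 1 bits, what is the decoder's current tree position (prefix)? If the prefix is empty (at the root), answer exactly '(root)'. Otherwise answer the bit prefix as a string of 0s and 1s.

Answer: 1

Derivation:
Bit 0: prefix='1' (no match yet)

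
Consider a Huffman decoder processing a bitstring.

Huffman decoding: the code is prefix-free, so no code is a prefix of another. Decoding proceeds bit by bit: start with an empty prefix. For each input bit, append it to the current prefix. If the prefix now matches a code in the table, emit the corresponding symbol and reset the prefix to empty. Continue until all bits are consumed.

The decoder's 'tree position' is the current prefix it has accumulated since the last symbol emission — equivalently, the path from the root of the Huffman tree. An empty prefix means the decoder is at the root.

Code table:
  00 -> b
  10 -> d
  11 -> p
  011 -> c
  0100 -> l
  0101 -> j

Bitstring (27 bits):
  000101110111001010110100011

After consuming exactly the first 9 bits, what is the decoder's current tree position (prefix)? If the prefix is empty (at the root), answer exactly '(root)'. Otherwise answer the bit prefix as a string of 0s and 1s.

Answer: 0

Derivation:
Bit 0: prefix='0' (no match yet)
Bit 1: prefix='00' -> emit 'b', reset
Bit 2: prefix='0' (no match yet)
Bit 3: prefix='01' (no match yet)
Bit 4: prefix='010' (no match yet)
Bit 5: prefix='0101' -> emit 'j', reset
Bit 6: prefix='1' (no match yet)
Bit 7: prefix='11' -> emit 'p', reset
Bit 8: prefix='0' (no match yet)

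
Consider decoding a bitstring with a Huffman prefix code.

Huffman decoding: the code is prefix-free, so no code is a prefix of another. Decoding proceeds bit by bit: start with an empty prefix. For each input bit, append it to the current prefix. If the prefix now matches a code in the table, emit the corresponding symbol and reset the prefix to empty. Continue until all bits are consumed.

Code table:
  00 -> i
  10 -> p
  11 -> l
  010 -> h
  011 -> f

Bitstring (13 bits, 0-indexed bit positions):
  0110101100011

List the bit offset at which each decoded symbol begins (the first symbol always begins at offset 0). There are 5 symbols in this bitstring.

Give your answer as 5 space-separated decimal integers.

Answer: 0 3 6 8 10

Derivation:
Bit 0: prefix='0' (no match yet)
Bit 1: prefix='01' (no match yet)
Bit 2: prefix='011' -> emit 'f', reset
Bit 3: prefix='0' (no match yet)
Bit 4: prefix='01' (no match yet)
Bit 5: prefix='010' -> emit 'h', reset
Bit 6: prefix='1' (no match yet)
Bit 7: prefix='11' -> emit 'l', reset
Bit 8: prefix='0' (no match yet)
Bit 9: prefix='00' -> emit 'i', reset
Bit 10: prefix='0' (no match yet)
Bit 11: prefix='01' (no match yet)
Bit 12: prefix='011' -> emit 'f', reset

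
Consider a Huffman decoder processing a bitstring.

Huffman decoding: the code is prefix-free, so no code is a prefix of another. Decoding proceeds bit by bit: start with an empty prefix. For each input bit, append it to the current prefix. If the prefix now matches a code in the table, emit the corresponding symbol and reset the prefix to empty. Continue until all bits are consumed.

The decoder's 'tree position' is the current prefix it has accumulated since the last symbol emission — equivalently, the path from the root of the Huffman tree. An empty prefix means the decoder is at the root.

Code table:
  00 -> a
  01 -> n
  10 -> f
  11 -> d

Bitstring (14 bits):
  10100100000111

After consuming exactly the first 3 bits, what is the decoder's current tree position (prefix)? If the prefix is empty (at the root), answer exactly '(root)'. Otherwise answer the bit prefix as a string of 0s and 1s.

Bit 0: prefix='1' (no match yet)
Bit 1: prefix='10' -> emit 'f', reset
Bit 2: prefix='1' (no match yet)

Answer: 1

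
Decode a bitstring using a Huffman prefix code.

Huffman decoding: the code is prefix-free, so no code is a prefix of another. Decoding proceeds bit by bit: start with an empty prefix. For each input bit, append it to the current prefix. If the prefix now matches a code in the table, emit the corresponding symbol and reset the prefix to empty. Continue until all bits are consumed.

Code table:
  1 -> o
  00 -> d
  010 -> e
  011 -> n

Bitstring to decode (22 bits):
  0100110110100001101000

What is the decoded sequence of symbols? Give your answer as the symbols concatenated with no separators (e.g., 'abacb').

Bit 0: prefix='0' (no match yet)
Bit 1: prefix='01' (no match yet)
Bit 2: prefix='010' -> emit 'e', reset
Bit 3: prefix='0' (no match yet)
Bit 4: prefix='01' (no match yet)
Bit 5: prefix='011' -> emit 'n', reset
Bit 6: prefix='0' (no match yet)
Bit 7: prefix='01' (no match yet)
Bit 8: prefix='011' -> emit 'n', reset
Bit 9: prefix='0' (no match yet)
Bit 10: prefix='01' (no match yet)
Bit 11: prefix='010' -> emit 'e', reset
Bit 12: prefix='0' (no match yet)
Bit 13: prefix='00' -> emit 'd', reset
Bit 14: prefix='0' (no match yet)
Bit 15: prefix='01' (no match yet)
Bit 16: prefix='011' -> emit 'n', reset
Bit 17: prefix='0' (no match yet)
Bit 18: prefix='01' (no match yet)
Bit 19: prefix='010' -> emit 'e', reset
Bit 20: prefix='0' (no match yet)
Bit 21: prefix='00' -> emit 'd', reset

Answer: ennedned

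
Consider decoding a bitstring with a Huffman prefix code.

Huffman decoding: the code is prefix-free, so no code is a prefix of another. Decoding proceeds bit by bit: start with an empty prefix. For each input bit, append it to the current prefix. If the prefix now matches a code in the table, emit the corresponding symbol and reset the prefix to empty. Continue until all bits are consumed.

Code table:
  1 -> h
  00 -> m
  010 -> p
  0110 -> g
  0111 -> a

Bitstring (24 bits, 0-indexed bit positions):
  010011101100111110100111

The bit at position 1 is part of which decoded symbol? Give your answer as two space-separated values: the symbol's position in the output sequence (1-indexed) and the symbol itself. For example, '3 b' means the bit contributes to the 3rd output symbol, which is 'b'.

Bit 0: prefix='0' (no match yet)
Bit 1: prefix='01' (no match yet)
Bit 2: prefix='010' -> emit 'p', reset
Bit 3: prefix='0' (no match yet)
Bit 4: prefix='01' (no match yet)
Bit 5: prefix='011' (no match yet)

Answer: 1 p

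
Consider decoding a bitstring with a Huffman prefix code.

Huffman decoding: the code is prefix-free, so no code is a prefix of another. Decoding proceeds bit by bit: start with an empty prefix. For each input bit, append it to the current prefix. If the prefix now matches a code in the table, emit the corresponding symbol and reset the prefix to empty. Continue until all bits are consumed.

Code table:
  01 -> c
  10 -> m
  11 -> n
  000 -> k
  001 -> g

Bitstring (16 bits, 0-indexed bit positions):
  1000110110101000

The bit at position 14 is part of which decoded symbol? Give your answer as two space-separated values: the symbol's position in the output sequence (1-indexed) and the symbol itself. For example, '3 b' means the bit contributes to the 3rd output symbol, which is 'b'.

Bit 0: prefix='1' (no match yet)
Bit 1: prefix='10' -> emit 'm', reset
Bit 2: prefix='0' (no match yet)
Bit 3: prefix='00' (no match yet)
Bit 4: prefix='001' -> emit 'g', reset
Bit 5: prefix='1' (no match yet)
Bit 6: prefix='10' -> emit 'm', reset
Bit 7: prefix='1' (no match yet)
Bit 8: prefix='11' -> emit 'n', reset
Bit 9: prefix='0' (no match yet)
Bit 10: prefix='01' -> emit 'c', reset
Bit 11: prefix='0' (no match yet)
Bit 12: prefix='01' -> emit 'c', reset
Bit 13: prefix='0' (no match yet)
Bit 14: prefix='00' (no match yet)
Bit 15: prefix='000' -> emit 'k', reset

Answer: 7 k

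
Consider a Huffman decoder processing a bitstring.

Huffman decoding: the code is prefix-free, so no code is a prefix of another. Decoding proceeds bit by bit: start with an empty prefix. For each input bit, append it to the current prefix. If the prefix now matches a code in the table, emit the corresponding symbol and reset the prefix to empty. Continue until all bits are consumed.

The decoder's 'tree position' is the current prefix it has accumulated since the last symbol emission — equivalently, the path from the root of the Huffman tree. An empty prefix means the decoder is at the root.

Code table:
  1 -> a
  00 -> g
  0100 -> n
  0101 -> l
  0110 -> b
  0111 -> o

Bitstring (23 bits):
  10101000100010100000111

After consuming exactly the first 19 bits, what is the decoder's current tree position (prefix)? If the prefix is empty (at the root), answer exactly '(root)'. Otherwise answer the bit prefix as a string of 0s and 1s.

Bit 0: prefix='1' -> emit 'a', reset
Bit 1: prefix='0' (no match yet)
Bit 2: prefix='01' (no match yet)
Bit 3: prefix='010' (no match yet)
Bit 4: prefix='0101' -> emit 'l', reset
Bit 5: prefix='0' (no match yet)
Bit 6: prefix='00' -> emit 'g', reset
Bit 7: prefix='0' (no match yet)
Bit 8: prefix='01' (no match yet)
Bit 9: prefix='010' (no match yet)
Bit 10: prefix='0100' -> emit 'n', reset
Bit 11: prefix='0' (no match yet)
Bit 12: prefix='01' (no match yet)
Bit 13: prefix='010' (no match yet)
Bit 14: prefix='0101' -> emit 'l', reset
Bit 15: prefix='0' (no match yet)
Bit 16: prefix='00' -> emit 'g', reset
Bit 17: prefix='0' (no match yet)
Bit 18: prefix='00' -> emit 'g', reset

Answer: (root)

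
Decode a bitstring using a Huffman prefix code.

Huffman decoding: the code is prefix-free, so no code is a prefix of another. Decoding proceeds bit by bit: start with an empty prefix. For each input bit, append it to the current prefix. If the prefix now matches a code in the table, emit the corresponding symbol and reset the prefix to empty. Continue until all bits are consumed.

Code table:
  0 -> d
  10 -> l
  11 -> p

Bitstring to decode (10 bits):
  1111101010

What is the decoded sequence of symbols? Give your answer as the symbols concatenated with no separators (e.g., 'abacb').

Bit 0: prefix='1' (no match yet)
Bit 1: prefix='11' -> emit 'p', reset
Bit 2: prefix='1' (no match yet)
Bit 3: prefix='11' -> emit 'p', reset
Bit 4: prefix='1' (no match yet)
Bit 5: prefix='10' -> emit 'l', reset
Bit 6: prefix='1' (no match yet)
Bit 7: prefix='10' -> emit 'l', reset
Bit 8: prefix='1' (no match yet)
Bit 9: prefix='10' -> emit 'l', reset

Answer: pplll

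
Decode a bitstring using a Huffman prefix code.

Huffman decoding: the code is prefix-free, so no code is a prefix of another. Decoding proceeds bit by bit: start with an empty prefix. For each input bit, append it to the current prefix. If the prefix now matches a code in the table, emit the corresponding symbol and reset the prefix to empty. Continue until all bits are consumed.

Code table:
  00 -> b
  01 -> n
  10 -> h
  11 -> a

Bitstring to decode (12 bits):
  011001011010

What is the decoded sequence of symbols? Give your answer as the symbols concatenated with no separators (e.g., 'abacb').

Bit 0: prefix='0' (no match yet)
Bit 1: prefix='01' -> emit 'n', reset
Bit 2: prefix='1' (no match yet)
Bit 3: prefix='10' -> emit 'h', reset
Bit 4: prefix='0' (no match yet)
Bit 5: prefix='01' -> emit 'n', reset
Bit 6: prefix='0' (no match yet)
Bit 7: prefix='01' -> emit 'n', reset
Bit 8: prefix='1' (no match yet)
Bit 9: prefix='10' -> emit 'h', reset
Bit 10: prefix='1' (no match yet)
Bit 11: prefix='10' -> emit 'h', reset

Answer: nhnnhh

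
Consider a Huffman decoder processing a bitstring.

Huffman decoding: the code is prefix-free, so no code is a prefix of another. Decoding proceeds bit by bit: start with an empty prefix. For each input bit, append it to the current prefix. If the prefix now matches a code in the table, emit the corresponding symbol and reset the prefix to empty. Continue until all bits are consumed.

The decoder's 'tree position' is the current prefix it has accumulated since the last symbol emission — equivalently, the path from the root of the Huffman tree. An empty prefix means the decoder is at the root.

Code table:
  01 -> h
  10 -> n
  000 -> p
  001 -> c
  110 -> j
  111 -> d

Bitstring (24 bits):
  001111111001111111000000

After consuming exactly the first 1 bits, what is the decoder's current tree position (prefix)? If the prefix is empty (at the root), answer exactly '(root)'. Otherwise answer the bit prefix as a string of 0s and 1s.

Bit 0: prefix='0' (no match yet)

Answer: 0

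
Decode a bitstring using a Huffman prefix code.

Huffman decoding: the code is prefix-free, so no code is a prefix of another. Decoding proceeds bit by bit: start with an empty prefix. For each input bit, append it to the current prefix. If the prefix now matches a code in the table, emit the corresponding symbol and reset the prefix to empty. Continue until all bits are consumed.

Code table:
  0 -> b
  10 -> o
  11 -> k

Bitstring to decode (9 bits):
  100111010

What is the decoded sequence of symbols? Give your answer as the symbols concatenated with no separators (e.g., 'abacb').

Bit 0: prefix='1' (no match yet)
Bit 1: prefix='10' -> emit 'o', reset
Bit 2: prefix='0' -> emit 'b', reset
Bit 3: prefix='1' (no match yet)
Bit 4: prefix='11' -> emit 'k', reset
Bit 5: prefix='1' (no match yet)
Bit 6: prefix='10' -> emit 'o', reset
Bit 7: prefix='1' (no match yet)
Bit 8: prefix='10' -> emit 'o', reset

Answer: obkoo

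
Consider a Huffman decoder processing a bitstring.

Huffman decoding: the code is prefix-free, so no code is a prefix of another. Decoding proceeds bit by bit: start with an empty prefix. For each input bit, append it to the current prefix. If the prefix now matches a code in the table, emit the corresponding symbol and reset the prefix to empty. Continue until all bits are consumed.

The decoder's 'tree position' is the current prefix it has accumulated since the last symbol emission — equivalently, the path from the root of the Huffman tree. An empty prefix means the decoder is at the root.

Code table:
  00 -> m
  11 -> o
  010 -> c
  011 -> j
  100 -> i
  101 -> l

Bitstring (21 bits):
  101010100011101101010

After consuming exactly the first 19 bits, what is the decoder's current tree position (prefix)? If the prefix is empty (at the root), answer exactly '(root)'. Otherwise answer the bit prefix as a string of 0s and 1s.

Bit 0: prefix='1' (no match yet)
Bit 1: prefix='10' (no match yet)
Bit 2: prefix='101' -> emit 'l', reset
Bit 3: prefix='0' (no match yet)
Bit 4: prefix='01' (no match yet)
Bit 5: prefix='010' -> emit 'c', reset
Bit 6: prefix='1' (no match yet)
Bit 7: prefix='10' (no match yet)
Bit 8: prefix='100' -> emit 'i', reset
Bit 9: prefix='0' (no match yet)
Bit 10: prefix='01' (no match yet)
Bit 11: prefix='011' -> emit 'j', reset
Bit 12: prefix='1' (no match yet)
Bit 13: prefix='10' (no match yet)
Bit 14: prefix='101' -> emit 'l', reset
Bit 15: prefix='1' (no match yet)
Bit 16: prefix='10' (no match yet)
Bit 17: prefix='101' -> emit 'l', reset
Bit 18: prefix='0' (no match yet)

Answer: 0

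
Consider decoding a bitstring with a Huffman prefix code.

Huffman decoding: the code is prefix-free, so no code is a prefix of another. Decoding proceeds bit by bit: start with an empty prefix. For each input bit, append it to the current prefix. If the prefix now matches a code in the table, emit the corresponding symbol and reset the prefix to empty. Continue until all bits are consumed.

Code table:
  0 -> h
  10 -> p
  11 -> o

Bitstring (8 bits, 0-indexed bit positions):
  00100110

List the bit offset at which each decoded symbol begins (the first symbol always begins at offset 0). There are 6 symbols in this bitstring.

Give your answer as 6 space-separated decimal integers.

Answer: 0 1 2 4 5 7

Derivation:
Bit 0: prefix='0' -> emit 'h', reset
Bit 1: prefix='0' -> emit 'h', reset
Bit 2: prefix='1' (no match yet)
Bit 3: prefix='10' -> emit 'p', reset
Bit 4: prefix='0' -> emit 'h', reset
Bit 5: prefix='1' (no match yet)
Bit 6: prefix='11' -> emit 'o', reset
Bit 7: prefix='0' -> emit 'h', reset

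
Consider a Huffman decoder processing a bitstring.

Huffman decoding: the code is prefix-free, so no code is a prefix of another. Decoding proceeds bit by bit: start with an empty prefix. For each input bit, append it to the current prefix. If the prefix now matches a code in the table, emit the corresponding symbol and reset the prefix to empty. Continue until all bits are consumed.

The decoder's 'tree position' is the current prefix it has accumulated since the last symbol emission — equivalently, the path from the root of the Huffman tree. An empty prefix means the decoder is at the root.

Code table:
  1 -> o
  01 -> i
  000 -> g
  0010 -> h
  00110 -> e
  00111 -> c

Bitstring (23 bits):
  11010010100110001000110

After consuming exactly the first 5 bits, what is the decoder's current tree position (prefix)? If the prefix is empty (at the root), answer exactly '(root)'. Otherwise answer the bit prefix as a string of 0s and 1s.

Bit 0: prefix='1' -> emit 'o', reset
Bit 1: prefix='1' -> emit 'o', reset
Bit 2: prefix='0' (no match yet)
Bit 3: prefix='01' -> emit 'i', reset
Bit 4: prefix='0' (no match yet)

Answer: 0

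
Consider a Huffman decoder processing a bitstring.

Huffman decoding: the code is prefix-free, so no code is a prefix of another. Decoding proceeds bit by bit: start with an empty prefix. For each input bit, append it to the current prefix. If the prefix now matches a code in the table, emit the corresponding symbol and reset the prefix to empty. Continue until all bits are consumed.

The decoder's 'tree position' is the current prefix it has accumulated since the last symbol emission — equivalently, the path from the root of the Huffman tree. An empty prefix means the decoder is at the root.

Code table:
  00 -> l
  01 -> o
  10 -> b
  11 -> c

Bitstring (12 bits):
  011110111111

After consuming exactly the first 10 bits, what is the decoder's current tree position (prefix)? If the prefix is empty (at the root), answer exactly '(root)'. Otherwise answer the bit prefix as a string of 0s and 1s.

Answer: (root)

Derivation:
Bit 0: prefix='0' (no match yet)
Bit 1: prefix='01' -> emit 'o', reset
Bit 2: prefix='1' (no match yet)
Bit 3: prefix='11' -> emit 'c', reset
Bit 4: prefix='1' (no match yet)
Bit 5: prefix='10' -> emit 'b', reset
Bit 6: prefix='1' (no match yet)
Bit 7: prefix='11' -> emit 'c', reset
Bit 8: prefix='1' (no match yet)
Bit 9: prefix='11' -> emit 'c', reset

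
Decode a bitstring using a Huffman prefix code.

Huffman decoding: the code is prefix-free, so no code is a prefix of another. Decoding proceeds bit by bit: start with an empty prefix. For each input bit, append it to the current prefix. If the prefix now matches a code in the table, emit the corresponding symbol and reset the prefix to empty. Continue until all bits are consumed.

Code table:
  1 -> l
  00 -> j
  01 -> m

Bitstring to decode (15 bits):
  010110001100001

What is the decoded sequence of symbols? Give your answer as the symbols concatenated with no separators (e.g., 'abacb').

Bit 0: prefix='0' (no match yet)
Bit 1: prefix='01' -> emit 'm', reset
Bit 2: prefix='0' (no match yet)
Bit 3: prefix='01' -> emit 'm', reset
Bit 4: prefix='1' -> emit 'l', reset
Bit 5: prefix='0' (no match yet)
Bit 6: prefix='00' -> emit 'j', reset
Bit 7: prefix='0' (no match yet)
Bit 8: prefix='01' -> emit 'm', reset
Bit 9: prefix='1' -> emit 'l', reset
Bit 10: prefix='0' (no match yet)
Bit 11: prefix='00' -> emit 'j', reset
Bit 12: prefix='0' (no match yet)
Bit 13: prefix='00' -> emit 'j', reset
Bit 14: prefix='1' -> emit 'l', reset

Answer: mmljmljjl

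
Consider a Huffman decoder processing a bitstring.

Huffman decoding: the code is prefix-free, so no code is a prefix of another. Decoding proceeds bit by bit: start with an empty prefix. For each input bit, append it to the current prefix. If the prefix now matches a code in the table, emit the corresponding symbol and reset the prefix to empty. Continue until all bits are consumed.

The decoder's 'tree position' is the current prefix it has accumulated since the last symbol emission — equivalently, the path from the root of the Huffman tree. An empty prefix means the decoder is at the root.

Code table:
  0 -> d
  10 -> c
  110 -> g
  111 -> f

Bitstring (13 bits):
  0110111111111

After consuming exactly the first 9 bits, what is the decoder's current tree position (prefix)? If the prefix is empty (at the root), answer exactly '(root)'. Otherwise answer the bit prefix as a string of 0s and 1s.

Answer: 11

Derivation:
Bit 0: prefix='0' -> emit 'd', reset
Bit 1: prefix='1' (no match yet)
Bit 2: prefix='11' (no match yet)
Bit 3: prefix='110' -> emit 'g', reset
Bit 4: prefix='1' (no match yet)
Bit 5: prefix='11' (no match yet)
Bit 6: prefix='111' -> emit 'f', reset
Bit 7: prefix='1' (no match yet)
Bit 8: prefix='11' (no match yet)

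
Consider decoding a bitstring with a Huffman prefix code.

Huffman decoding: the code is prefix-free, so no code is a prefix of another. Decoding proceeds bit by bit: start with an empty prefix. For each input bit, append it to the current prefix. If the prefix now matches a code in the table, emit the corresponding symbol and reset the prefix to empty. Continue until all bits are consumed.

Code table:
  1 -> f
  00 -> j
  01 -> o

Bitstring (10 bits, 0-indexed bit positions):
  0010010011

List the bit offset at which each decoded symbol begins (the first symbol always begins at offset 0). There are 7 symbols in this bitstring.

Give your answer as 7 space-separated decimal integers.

Answer: 0 2 3 5 6 8 9

Derivation:
Bit 0: prefix='0' (no match yet)
Bit 1: prefix='00' -> emit 'j', reset
Bit 2: prefix='1' -> emit 'f', reset
Bit 3: prefix='0' (no match yet)
Bit 4: prefix='00' -> emit 'j', reset
Bit 5: prefix='1' -> emit 'f', reset
Bit 6: prefix='0' (no match yet)
Bit 7: prefix='00' -> emit 'j', reset
Bit 8: prefix='1' -> emit 'f', reset
Bit 9: prefix='1' -> emit 'f', reset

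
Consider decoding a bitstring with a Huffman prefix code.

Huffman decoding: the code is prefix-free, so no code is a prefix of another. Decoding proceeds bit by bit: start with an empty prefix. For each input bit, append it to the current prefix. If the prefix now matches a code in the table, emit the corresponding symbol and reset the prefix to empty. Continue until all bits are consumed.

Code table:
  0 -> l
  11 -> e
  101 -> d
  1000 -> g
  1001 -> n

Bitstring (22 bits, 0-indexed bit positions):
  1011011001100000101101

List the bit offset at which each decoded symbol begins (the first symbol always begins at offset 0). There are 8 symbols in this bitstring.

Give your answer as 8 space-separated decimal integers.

Bit 0: prefix='1' (no match yet)
Bit 1: prefix='10' (no match yet)
Bit 2: prefix='101' -> emit 'd', reset
Bit 3: prefix='1' (no match yet)
Bit 4: prefix='10' (no match yet)
Bit 5: prefix='101' -> emit 'd', reset
Bit 6: prefix='1' (no match yet)
Bit 7: prefix='10' (no match yet)
Bit 8: prefix='100' (no match yet)
Bit 9: prefix='1001' -> emit 'n', reset
Bit 10: prefix='1' (no match yet)
Bit 11: prefix='10' (no match yet)
Bit 12: prefix='100' (no match yet)
Bit 13: prefix='1000' -> emit 'g', reset
Bit 14: prefix='0' -> emit 'l', reset
Bit 15: prefix='0' -> emit 'l', reset
Bit 16: prefix='1' (no match yet)
Bit 17: prefix='10' (no match yet)
Bit 18: prefix='101' -> emit 'd', reset
Bit 19: prefix='1' (no match yet)
Bit 20: prefix='10' (no match yet)
Bit 21: prefix='101' -> emit 'd', reset

Answer: 0 3 6 10 14 15 16 19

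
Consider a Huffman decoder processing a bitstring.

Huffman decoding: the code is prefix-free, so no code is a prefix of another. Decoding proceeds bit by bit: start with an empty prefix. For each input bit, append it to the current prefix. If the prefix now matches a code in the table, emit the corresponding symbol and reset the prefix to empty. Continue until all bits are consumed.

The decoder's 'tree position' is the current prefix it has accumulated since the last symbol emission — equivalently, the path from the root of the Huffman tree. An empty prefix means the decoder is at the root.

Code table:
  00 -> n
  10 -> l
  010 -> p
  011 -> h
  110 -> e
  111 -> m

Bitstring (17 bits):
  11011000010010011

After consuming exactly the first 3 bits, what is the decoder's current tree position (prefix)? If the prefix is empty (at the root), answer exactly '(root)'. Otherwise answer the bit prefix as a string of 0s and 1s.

Bit 0: prefix='1' (no match yet)
Bit 1: prefix='11' (no match yet)
Bit 2: prefix='110' -> emit 'e', reset

Answer: (root)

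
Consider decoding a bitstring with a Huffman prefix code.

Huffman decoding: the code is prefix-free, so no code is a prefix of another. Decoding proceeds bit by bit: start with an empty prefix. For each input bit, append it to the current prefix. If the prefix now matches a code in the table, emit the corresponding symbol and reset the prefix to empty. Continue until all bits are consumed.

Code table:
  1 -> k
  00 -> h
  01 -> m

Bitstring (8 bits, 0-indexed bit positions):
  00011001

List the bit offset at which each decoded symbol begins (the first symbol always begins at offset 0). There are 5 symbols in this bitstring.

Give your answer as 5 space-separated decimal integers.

Answer: 0 2 4 5 7

Derivation:
Bit 0: prefix='0' (no match yet)
Bit 1: prefix='00' -> emit 'h', reset
Bit 2: prefix='0' (no match yet)
Bit 3: prefix='01' -> emit 'm', reset
Bit 4: prefix='1' -> emit 'k', reset
Bit 5: prefix='0' (no match yet)
Bit 6: prefix='00' -> emit 'h', reset
Bit 7: prefix='1' -> emit 'k', reset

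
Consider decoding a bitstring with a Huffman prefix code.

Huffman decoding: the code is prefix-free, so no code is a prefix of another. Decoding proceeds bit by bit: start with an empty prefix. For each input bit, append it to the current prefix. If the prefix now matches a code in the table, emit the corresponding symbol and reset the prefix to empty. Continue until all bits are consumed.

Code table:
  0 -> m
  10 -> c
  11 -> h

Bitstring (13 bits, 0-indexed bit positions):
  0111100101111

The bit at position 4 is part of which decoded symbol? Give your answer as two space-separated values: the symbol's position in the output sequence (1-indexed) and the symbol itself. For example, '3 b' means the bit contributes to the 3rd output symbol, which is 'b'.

Bit 0: prefix='0' -> emit 'm', reset
Bit 1: prefix='1' (no match yet)
Bit 2: prefix='11' -> emit 'h', reset
Bit 3: prefix='1' (no match yet)
Bit 4: prefix='11' -> emit 'h', reset
Bit 5: prefix='0' -> emit 'm', reset
Bit 6: prefix='0' -> emit 'm', reset
Bit 7: prefix='1' (no match yet)
Bit 8: prefix='10' -> emit 'c', reset

Answer: 3 h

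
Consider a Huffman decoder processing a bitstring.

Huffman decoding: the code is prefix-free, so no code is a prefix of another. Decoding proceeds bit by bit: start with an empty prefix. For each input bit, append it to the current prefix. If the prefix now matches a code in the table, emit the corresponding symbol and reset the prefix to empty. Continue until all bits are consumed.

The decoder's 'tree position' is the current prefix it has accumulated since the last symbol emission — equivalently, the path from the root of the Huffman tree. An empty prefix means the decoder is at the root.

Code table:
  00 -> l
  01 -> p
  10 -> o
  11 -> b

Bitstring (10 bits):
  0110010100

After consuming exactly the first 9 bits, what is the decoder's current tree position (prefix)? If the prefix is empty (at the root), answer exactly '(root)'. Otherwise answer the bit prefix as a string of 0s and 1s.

Bit 0: prefix='0' (no match yet)
Bit 1: prefix='01' -> emit 'p', reset
Bit 2: prefix='1' (no match yet)
Bit 3: prefix='10' -> emit 'o', reset
Bit 4: prefix='0' (no match yet)
Bit 5: prefix='01' -> emit 'p', reset
Bit 6: prefix='0' (no match yet)
Bit 7: prefix='01' -> emit 'p', reset
Bit 8: prefix='0' (no match yet)

Answer: 0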